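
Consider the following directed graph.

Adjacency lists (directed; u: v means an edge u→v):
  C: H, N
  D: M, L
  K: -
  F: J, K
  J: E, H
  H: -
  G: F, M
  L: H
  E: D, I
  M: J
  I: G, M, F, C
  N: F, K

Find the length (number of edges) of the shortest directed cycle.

For each vertex v, BFS finds the shortest path from v back to v.
The shortest such closed walk is E → I → M → J → E, length 4.

4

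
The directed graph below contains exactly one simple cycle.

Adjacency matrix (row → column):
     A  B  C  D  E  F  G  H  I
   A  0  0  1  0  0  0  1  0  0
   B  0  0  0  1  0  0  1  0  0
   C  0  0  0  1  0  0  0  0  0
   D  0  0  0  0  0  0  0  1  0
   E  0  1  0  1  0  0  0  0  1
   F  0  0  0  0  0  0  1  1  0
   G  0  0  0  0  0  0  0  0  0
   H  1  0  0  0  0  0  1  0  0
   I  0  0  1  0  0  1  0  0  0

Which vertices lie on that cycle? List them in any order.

A, C, D, H

DFS with gray/black marking from C:
C gray
  D gray
    H gray
      A gray
        G gray
        G black
        A→C: C is gray → back edge
Back edge closes the cycle C → D → H → A → C; its vertices are {A, C, D, H}.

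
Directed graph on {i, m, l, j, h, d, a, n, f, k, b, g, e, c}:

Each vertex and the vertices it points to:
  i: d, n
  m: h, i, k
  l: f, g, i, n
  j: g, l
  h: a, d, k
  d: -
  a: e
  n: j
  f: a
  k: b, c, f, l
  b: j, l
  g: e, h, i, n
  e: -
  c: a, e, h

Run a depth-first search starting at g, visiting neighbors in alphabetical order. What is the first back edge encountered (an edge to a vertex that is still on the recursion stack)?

DFS from g (visiting neighbors in alphabetical order); mark gray on enter, black on exit:
g gray
  e gray
  e black
  h gray
    a gray
      a→e: e black — skip
    a black
    d gray
    d black
    k gray
      b gray
        j gray
          j→g: g is gray → back edge
First back edge: j → g.

j->g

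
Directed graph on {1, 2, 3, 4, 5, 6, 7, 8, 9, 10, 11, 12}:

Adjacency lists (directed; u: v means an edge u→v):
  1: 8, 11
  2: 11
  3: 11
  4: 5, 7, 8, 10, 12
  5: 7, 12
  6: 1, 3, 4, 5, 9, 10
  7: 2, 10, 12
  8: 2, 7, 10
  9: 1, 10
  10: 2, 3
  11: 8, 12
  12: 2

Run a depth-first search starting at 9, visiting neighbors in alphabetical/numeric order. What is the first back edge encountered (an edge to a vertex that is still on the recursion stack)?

11→8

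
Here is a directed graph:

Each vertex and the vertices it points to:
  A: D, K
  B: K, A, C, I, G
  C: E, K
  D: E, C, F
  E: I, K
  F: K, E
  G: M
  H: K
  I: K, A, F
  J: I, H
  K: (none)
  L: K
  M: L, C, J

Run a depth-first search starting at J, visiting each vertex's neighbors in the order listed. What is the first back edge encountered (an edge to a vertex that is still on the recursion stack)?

E→I

DFS from J (visiting each vertex's neighbors in the order listed); mark gray on enter, black on exit:
J gray
  I gray
    K gray
    K black
    A gray
      D gray
        E gray
          E→I: I is gray → back edge
First back edge: E → I.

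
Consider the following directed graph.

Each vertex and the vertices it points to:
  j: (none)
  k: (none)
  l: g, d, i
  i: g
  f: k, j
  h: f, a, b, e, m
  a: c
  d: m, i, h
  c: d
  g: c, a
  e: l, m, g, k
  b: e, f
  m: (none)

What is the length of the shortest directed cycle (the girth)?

4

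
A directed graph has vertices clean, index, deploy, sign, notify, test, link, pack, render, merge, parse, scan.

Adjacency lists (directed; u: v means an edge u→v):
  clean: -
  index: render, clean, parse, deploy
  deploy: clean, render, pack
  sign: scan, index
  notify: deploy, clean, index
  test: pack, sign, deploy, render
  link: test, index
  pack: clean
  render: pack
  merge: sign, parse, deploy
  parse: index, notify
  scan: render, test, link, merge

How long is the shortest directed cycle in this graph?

For each vertex v, BFS finds the shortest path from v back to v.
The shortest such closed walk is parse → index → parse, length 2.

2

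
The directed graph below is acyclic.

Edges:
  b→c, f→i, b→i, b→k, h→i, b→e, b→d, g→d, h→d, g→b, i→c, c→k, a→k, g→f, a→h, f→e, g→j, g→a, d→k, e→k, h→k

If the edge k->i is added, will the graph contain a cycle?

Yes

Adding k→i creates a cycle iff i can already reach k.
Path from i: i → c → k.
So i → … → k → i is a cycle.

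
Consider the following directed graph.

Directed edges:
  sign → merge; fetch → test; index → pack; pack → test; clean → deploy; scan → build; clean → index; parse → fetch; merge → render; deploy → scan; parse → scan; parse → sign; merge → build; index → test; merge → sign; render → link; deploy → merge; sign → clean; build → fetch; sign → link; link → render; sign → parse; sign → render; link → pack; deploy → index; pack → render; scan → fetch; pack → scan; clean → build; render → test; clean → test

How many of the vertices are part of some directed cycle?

8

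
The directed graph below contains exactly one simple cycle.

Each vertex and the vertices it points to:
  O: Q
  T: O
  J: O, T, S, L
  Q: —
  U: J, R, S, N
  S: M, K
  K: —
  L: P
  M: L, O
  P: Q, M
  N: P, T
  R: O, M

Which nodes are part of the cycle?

L, M, P

DFS with gray/black marking from L:
L gray
  P gray
    Q gray
    Q black
    M gray
      M→L: L is gray → back edge
Back edge closes the cycle L → P → M → L; its vertices are {L, M, P}.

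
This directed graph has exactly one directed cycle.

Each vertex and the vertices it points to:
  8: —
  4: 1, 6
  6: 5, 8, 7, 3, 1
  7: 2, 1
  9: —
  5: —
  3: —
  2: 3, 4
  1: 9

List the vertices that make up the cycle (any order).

DFS with gray/black marking from 4:
4 gray
  1 gray
    9 gray
    9 black
  1 black
  6 gray
    5 gray
    5 black
    8 gray
    8 black
    7 gray
      2 gray
        3 gray
        3 black
        2→4: 4 is gray → back edge
Back edge closes the cycle 4 → 6 → 7 → 2 → 4; its vertices are {2, 4, 6, 7}.

2, 4, 6, 7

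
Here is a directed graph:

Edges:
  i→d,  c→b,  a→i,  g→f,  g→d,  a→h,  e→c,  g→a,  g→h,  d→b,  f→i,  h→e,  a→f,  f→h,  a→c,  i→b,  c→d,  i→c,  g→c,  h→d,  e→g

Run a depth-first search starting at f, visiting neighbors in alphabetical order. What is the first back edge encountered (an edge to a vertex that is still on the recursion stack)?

DFS from f (visiting neighbors in alphabetical order); mark gray on enter, black on exit:
f gray
  h gray
    d gray
      b gray
      b black
    d black
    e gray
      c gray
        c→b: b black — skip
        c→d: d black — skip
      c black
      g gray
        a gray
          a→c: c black — skip
          a→f: f is gray → back edge
First back edge: a → f.

a->f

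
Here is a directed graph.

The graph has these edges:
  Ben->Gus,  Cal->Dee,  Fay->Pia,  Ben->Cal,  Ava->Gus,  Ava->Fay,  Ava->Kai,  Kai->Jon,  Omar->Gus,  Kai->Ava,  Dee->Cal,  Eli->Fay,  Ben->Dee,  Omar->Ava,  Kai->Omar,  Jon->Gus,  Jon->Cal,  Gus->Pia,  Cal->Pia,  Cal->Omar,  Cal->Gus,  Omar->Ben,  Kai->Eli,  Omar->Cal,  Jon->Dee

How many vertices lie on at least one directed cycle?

7

A vertex is on a directed cycle iff it belongs to a strongly connected component of size ≥ 2 (or has a self-loop).
The vertices on cycles are {Ava, Ben, Cal, Dee, Jon, Kai, Omar} — 7 in total.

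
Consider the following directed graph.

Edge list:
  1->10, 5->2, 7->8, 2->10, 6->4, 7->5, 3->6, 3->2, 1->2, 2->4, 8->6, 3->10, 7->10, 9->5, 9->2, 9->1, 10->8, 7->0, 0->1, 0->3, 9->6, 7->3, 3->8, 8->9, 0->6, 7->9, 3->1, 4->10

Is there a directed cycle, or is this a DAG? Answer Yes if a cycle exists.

DFS with white/gray/black marking, starting from 9:
9 gray
  6 gray
    4 gray
      10 gray
        8 gray
          8→6: 6 is gray → back edge
Back edge found, so a cycle exists: 6 → 4 → 10 → 8 → 6.

Yes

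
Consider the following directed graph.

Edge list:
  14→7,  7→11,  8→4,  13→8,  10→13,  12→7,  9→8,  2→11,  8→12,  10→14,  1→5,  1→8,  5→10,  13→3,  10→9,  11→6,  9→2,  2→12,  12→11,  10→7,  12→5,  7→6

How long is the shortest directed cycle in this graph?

5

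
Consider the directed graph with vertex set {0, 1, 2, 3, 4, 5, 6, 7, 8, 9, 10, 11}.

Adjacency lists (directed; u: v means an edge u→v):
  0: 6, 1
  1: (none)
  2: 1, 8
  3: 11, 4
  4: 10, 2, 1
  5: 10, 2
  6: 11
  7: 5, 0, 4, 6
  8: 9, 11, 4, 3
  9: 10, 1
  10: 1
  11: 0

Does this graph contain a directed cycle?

Yes

DFS with white/gray/black marking, starting from 3:
3 gray
  11 gray
    0 gray
      6 gray
        6→11: 11 is gray → back edge
Back edge found, so a cycle exists: 11 → 0 → 6 → 11.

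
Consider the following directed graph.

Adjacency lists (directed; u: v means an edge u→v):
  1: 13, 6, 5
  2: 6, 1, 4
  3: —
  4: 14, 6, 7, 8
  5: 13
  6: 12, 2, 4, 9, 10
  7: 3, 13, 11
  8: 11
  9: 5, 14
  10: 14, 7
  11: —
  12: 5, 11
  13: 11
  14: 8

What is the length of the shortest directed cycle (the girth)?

2

For each vertex v, BFS finds the shortest path from v back to v.
The shortest such closed walk is 2 → 6 → 2, length 2.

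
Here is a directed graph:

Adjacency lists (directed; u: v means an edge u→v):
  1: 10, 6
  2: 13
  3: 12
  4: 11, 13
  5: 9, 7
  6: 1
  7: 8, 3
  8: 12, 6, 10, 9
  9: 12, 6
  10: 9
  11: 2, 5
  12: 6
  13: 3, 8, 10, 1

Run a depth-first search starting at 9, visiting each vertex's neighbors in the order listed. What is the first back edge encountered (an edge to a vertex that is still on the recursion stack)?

10→9

DFS from 9 (visiting each vertex's neighbors in the order listed); mark gray on enter, black on exit:
9 gray
  12 gray
    6 gray
      1 gray
        10 gray
          10→9: 9 is gray → back edge
First back edge: 10 → 9.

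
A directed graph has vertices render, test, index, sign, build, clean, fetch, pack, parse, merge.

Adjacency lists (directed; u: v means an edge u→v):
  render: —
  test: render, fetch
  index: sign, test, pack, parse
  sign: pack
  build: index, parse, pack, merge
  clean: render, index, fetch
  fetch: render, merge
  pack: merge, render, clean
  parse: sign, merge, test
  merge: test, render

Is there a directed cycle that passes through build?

No

build lies on a cycle iff there is a path from build back to itself.
Exploring from build, it never reaches itself; equivalently, its strongly connected component is a singleton.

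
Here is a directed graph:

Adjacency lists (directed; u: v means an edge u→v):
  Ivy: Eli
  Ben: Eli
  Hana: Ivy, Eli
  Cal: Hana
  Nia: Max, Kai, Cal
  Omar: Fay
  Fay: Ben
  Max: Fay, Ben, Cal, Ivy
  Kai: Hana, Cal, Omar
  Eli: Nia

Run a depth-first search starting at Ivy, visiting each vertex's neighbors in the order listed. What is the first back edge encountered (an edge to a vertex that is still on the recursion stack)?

DFS from Ivy (visiting each vertex's neighbors in the order listed); mark gray on enter, black on exit:
Ivy gray
  Eli gray
    Nia gray
      Max gray
        Fay gray
          Ben gray
            Ben→Eli: Eli is gray → back edge
First back edge: Ben → Eli.

Ben→Eli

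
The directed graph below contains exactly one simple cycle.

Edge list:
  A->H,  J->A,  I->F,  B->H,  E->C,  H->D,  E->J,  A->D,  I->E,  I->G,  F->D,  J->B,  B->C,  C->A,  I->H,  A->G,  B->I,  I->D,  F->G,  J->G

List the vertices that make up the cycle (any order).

DFS with gray/black marking from I:
I gray
  E gray
    J gray
      A gray
        H gray
          D gray
          D black
        H black
        A→D: D black — skip
        G gray
        G black
      A black
      J→G: G black — skip
      B gray
        C gray
          C→A: A black — skip
        C black
        B→I: I is gray → back edge
Back edge closes the cycle I → E → J → B → I; its vertices are {B, E, I, J}.

B, E, I, J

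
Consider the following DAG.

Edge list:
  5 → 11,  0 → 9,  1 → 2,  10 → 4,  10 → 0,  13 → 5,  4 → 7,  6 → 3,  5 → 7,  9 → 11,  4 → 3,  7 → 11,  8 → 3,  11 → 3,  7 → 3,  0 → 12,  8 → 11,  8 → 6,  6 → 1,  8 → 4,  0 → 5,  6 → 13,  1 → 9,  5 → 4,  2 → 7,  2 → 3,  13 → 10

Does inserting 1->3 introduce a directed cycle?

Adding 1→3 creates a cycle iff 3 can already reach 1.
Explore from 3: no path reaches 1. The graph stays acyclic.

No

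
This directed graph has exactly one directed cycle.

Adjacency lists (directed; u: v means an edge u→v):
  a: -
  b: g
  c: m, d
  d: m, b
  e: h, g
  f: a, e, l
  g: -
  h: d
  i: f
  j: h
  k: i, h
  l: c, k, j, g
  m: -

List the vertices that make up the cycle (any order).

f, i, k, l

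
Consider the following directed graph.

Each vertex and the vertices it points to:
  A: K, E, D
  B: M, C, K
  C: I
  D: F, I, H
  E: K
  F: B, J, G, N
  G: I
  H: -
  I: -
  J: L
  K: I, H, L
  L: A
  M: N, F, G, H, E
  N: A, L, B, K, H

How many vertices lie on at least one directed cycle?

10

A vertex is on a directed cycle iff it belongs to a strongly connected component of size ≥ 2 (or has a self-loop).
The vertices on cycles are {A, B, D, E, F, J, K, L, M, N} — 10 in total.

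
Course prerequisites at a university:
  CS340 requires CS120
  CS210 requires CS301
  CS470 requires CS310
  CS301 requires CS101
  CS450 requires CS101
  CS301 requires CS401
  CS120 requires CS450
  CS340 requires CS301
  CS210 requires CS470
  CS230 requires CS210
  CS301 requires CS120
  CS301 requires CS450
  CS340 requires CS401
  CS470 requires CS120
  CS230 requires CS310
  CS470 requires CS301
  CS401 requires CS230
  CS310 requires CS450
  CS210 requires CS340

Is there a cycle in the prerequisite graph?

Yes

DFS with white/gray/black marking, starting from CS301:
CS301 gray
  CS120 gray
    CS450 gray
      CS101 gray
      CS101 black
    CS450 black
  CS120 black
  CS301→CS450: CS450 black — skip
  CS301→CS101: CS101 black — skip
  CS401 gray
    CS230 gray
      CS310 gray
        CS310→CS450: CS450 black — skip
      CS310 black
      CS210 gray
        CS470 gray
          CS470→CS120: CS120 black — skip
          CS470→CS310: CS310 black — skip
          CS470→CS301: CS301 is gray → back edge
Back edge found, so a cycle exists: CS301 → CS401 → CS230 → CS210 → CS470 → CS301.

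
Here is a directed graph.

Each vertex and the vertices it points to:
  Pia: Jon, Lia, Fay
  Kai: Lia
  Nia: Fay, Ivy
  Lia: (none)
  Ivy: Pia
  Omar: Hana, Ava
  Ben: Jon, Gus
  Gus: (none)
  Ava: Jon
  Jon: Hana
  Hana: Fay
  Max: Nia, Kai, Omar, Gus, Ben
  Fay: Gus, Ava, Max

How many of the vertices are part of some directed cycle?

10

A vertex is on a directed cycle iff it belongs to a strongly connected component of size ≥ 2 (or has a self-loop).
The vertices on cycles are {Ava, Ben, Fay, Ivy, Jon, Max, Nia, Pia, Hana, Omar} — 10 in total.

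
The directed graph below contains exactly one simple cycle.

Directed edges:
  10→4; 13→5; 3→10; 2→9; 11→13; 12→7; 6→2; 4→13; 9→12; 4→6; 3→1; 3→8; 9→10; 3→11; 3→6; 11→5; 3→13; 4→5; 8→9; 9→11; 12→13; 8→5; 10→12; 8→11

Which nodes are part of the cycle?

2, 4, 6, 9, 10

DFS with gray/black marking from 6:
6 gray
  2 gray
    9 gray
      11 gray
        13 gray
          5 gray
          5 black
        13 black
        11→5: 5 black — skip
      11 black
      10 gray
        12 gray
          12→13: 13 black — skip
          7 gray
          7 black
        12 black
        4 gray
          4→6: 6 is gray → back edge
Back edge closes the cycle 6 → 2 → 9 → 10 → 4 → 6; its vertices are {2, 4, 6, 9, 10}.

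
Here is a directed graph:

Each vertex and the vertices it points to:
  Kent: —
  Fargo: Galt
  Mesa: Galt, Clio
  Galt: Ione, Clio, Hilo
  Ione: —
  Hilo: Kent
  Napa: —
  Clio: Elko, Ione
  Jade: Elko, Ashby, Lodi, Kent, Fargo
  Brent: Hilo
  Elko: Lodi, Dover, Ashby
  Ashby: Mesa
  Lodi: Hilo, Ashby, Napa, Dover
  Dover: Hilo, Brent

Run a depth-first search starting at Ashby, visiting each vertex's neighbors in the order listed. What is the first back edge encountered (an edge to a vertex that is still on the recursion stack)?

DFS from Ashby (visiting each vertex's neighbors in the order listed); mark gray on enter, black on exit:
Ashby gray
  Mesa gray
    Galt gray
      Ione gray
      Ione black
      Clio gray
        Elko gray
          Lodi gray
            Hilo gray
              Kent gray
              Kent black
            Hilo black
            Lodi→Ashby: Ashby is gray → back edge
First back edge: Lodi → Ashby.

Lodi→Ashby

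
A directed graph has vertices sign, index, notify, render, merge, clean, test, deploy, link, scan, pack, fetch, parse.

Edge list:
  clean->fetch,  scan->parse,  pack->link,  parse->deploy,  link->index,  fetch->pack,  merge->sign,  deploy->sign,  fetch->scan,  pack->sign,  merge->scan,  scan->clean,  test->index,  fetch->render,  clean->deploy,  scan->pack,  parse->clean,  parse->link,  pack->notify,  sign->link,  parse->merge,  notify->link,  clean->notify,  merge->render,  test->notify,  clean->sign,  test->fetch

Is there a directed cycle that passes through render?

render lies on a cycle iff there is a path from render back to itself.
Exploring from render, it never reaches itself; equivalently, its strongly connected component is a singleton.

No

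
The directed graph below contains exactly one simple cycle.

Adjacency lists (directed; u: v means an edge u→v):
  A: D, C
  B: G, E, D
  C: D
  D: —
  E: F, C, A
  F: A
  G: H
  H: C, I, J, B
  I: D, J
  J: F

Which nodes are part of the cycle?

B, G, H

DFS with gray/black marking from H:
H gray
  C gray
    D gray
    D black
  C black
  I gray
    I→D: D black — skip
    J gray
      F gray
        A gray
          A→D: D black — skip
          A→C: C black — skip
        A black
      F black
    J black
  I black
  H→J: J black — skip
  B gray
    G gray
      G→H: H is gray → back edge
Back edge closes the cycle H → B → G → H; its vertices are {B, G, H}.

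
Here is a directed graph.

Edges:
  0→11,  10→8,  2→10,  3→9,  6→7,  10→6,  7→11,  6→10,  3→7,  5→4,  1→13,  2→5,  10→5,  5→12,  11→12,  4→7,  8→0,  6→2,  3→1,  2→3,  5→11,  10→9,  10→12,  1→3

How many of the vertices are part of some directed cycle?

A vertex is on a directed cycle iff it belongs to a strongly connected component of size ≥ 2 (or has a self-loop).
The vertices on cycles are {1, 2, 3, 6, 10} — 5 in total.

5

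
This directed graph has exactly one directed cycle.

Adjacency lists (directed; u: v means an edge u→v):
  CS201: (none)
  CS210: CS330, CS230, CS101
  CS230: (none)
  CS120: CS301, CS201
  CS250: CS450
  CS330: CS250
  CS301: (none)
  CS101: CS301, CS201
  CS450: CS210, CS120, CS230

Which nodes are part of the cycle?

DFS with gray/black marking from CS450:
CS450 gray
  CS210 gray
    CS330 gray
      CS250 gray
        CS250→CS450: CS450 is gray → back edge
Back edge closes the cycle CS450 → CS210 → CS330 → CS250 → CS450; its vertices are {CS210, CS250, CS330, CS450}.

CS210, CS250, CS330, CS450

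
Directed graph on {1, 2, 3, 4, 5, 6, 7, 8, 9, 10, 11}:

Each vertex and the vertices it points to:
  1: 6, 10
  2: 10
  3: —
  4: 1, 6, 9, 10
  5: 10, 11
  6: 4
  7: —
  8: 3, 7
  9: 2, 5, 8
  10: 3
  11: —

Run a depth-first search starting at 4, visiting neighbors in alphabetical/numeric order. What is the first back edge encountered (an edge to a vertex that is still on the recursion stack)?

DFS from 4 (visiting neighbors in alphabetical/numeric order); mark gray on enter, black on exit:
4 gray
  1 gray
    6 gray
      6→4: 4 is gray → back edge
First back edge: 6 → 4.

6→4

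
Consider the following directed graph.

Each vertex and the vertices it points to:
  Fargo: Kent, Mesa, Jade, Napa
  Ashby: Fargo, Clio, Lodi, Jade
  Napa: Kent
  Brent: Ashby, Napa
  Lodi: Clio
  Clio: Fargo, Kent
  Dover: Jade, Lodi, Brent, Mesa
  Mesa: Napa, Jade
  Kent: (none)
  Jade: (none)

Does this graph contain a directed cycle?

No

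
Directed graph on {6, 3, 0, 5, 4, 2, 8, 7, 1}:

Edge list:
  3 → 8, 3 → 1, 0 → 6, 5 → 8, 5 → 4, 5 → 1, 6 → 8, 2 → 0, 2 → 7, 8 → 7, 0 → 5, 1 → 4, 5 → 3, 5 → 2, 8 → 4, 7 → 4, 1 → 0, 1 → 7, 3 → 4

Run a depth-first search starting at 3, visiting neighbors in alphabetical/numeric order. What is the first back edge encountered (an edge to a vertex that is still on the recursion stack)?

5->1

DFS from 3 (visiting neighbors in alphabetical/numeric order); mark gray on enter, black on exit:
3 gray
  1 gray
    0 gray
      5 gray
        5→1: 1 is gray → back edge
First back edge: 5 → 1.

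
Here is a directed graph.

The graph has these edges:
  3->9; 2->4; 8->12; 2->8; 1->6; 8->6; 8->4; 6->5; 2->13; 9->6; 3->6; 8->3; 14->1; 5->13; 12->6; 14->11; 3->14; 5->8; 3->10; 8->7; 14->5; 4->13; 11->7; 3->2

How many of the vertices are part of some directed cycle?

A vertex is on a directed cycle iff it belongs to a strongly connected component of size ≥ 2 (or has a self-loop).
The vertices on cycles are {1, 2, 3, 5, 6, 8, 9, 12, 14} — 9 in total.

9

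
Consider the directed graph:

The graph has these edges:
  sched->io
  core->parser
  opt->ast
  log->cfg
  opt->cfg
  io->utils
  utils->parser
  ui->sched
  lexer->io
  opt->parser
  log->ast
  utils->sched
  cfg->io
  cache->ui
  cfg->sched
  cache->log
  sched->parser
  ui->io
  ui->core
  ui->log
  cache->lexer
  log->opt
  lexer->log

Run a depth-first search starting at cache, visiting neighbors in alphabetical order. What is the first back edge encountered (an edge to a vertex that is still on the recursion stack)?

sched→io

DFS from cache (visiting neighbors in alphabetical order); mark gray on enter, black on exit:
cache gray
  lexer gray
    io gray
      utils gray
        parser gray
        parser black
        sched gray
          sched→io: io is gray → back edge
First back edge: sched → io.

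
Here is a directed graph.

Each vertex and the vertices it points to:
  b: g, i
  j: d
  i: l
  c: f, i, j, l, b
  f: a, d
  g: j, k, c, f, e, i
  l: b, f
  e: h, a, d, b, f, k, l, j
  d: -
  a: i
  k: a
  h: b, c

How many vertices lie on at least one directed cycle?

A vertex is on a directed cycle iff it belongs to a strongly connected component of size ≥ 2 (or has a self-loop).
The vertices on cycles are {a, b, c, e, f, g, h, i, k, l} — 10 in total.

10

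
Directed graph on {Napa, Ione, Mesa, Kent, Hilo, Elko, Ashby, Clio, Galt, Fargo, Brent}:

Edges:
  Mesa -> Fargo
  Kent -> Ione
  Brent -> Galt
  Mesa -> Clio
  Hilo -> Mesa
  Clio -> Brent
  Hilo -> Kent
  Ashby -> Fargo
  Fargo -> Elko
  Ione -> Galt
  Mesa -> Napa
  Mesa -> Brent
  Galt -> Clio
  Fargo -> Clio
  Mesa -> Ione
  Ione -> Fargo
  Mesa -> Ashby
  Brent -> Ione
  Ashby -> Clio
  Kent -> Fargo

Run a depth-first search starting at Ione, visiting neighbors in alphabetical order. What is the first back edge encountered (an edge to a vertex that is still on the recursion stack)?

Galt→Clio

DFS from Ione (visiting neighbors in alphabetical order); mark gray on enter, black on exit:
Ione gray
  Fargo gray
    Clio gray
      Brent gray
        Galt gray
          Galt→Clio: Clio is gray → back edge
First back edge: Galt → Clio.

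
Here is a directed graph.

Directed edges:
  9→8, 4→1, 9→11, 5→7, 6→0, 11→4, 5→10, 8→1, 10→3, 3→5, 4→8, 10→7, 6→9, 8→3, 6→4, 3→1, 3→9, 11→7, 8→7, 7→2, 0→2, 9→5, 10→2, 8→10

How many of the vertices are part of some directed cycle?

7

A vertex is on a directed cycle iff it belongs to a strongly connected component of size ≥ 2 (or has a self-loop).
The vertices on cycles are {3, 4, 5, 8, 9, 10, 11} — 7 in total.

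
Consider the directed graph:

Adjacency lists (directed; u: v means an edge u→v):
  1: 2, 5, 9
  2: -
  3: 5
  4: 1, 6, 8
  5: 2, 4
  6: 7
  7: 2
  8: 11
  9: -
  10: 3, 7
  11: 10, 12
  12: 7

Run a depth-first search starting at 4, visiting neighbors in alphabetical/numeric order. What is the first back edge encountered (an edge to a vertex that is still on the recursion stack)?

DFS from 4 (visiting neighbors in alphabetical/numeric order); mark gray on enter, black on exit:
4 gray
  1 gray
    2 gray
    2 black
    5 gray
      5→2: 2 black — skip
      5→4: 4 is gray → back edge
First back edge: 5 → 4.

5->4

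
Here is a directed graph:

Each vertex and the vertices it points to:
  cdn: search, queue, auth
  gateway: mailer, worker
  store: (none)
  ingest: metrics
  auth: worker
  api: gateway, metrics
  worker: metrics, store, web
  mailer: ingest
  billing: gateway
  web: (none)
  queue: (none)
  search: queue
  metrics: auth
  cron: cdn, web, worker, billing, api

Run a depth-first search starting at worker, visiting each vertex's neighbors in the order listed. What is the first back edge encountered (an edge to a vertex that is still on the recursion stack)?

auth->worker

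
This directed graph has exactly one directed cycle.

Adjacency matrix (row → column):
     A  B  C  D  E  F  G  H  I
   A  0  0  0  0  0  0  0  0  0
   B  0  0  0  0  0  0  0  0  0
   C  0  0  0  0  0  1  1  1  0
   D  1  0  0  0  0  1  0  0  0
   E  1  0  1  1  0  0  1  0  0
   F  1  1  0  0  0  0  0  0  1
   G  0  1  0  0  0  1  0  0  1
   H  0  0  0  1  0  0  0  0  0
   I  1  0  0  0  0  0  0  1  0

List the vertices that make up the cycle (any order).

D, F, H, I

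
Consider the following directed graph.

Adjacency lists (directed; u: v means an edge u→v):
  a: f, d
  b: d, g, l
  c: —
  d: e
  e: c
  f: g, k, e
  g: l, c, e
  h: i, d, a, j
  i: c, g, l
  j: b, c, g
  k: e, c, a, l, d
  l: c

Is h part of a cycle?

h lies on a cycle iff there is a path from h back to itself.
Exploring from h, it never reaches itself; equivalently, its strongly connected component is a singleton.

No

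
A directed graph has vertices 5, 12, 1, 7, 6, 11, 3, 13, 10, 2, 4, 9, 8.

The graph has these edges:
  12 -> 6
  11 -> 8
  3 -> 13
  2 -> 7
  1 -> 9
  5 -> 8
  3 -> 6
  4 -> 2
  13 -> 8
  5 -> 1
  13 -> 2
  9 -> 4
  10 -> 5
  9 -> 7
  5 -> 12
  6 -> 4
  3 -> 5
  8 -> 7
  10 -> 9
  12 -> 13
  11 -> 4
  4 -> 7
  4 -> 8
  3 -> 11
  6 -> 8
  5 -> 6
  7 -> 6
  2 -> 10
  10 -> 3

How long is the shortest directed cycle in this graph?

For each vertex v, BFS finds the shortest path from v back to v.
The shortest such closed walk is 6 → 8 → 7 → 6, length 3.

3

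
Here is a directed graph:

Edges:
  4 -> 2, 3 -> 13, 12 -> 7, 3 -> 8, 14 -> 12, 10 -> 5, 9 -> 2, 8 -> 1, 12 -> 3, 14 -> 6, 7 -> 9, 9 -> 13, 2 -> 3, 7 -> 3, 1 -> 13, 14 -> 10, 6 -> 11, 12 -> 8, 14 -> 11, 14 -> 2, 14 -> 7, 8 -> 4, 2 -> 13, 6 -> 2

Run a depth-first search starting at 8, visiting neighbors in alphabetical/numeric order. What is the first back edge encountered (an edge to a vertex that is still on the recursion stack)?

DFS from 8 (visiting neighbors in alphabetical/numeric order); mark gray on enter, black on exit:
8 gray
  1 gray
    13 gray
    13 black
  1 black
  4 gray
    2 gray
      3 gray
        3→8: 8 is gray → back edge
First back edge: 3 → 8.

3->8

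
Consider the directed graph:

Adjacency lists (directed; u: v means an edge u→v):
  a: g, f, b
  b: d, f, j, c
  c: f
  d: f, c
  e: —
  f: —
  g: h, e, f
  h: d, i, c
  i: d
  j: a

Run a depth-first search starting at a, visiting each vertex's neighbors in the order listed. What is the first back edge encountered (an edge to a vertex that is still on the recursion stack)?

DFS from a (visiting each vertex's neighbors in the order listed); mark gray on enter, black on exit:
a gray
  g gray
    h gray
      d gray
        f gray
        f black
        c gray
          c→f: f black — skip
        c black
      d black
      i gray
        i→d: d black — skip
      i black
      h→c: c black — skip
    h black
    e gray
    e black
    g→f: f black — skip
  g black
  a→f: f black — skip
  b gray
    b→d: d black — skip
    b→f: f black — skip
    j gray
      j→a: a is gray → back edge
First back edge: j → a.

j->a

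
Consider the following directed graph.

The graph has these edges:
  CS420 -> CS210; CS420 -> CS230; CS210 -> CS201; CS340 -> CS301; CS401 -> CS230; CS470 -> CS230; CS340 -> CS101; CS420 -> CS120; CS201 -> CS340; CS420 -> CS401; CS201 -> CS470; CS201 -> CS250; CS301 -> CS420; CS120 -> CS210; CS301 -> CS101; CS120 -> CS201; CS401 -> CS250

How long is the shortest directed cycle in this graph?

For each vertex v, BFS finds the shortest path from v back to v.
The shortest such closed walk is CS420 → CS210 → CS201 → CS340 → CS301 → CS420, length 5.

5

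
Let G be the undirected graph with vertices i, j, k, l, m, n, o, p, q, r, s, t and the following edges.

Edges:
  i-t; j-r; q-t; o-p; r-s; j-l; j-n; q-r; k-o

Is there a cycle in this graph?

DFS, tracking each vertex's parent; an edge to a visited non-parent vertex closes a cycle.
Start from s:
visit s (parent –)
  visit r (parent s)
    visit q (parent r)
      visit t (parent q)
        visit i (parent t)
          i–t: parent, skip
        t–q: parent, skip
      q–r: parent, skip
    r–s: parent, skip
    visit j (parent r)
      visit l (parent j)
        l–j: parent, skip
      j–r: parent, skip
      visit n (parent j)
        n–j: parent, skip
visit k (parent –)
  visit o (parent k)
    o–k: parent, skip
    visit p (parent o)
      p–o: parent, skip
visit m (parent –)
No non-parent visited neighbor found — the graph is a forest.

No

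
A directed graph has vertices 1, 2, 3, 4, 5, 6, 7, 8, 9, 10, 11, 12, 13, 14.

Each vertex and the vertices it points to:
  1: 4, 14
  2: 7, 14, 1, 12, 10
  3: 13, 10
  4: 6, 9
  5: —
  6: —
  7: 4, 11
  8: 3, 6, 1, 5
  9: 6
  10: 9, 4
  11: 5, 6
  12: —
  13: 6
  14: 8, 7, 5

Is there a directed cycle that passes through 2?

No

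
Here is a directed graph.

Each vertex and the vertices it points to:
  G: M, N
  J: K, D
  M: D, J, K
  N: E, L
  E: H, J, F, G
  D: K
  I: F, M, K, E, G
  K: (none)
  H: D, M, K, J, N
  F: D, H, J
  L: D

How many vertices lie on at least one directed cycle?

5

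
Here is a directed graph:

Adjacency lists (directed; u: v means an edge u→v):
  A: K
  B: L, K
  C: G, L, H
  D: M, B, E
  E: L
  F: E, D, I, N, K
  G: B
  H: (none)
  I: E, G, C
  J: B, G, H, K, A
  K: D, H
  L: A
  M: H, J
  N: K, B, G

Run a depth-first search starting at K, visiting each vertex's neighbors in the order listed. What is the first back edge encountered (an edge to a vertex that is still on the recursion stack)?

DFS from K (visiting each vertex's neighbors in the order listed); mark gray on enter, black on exit:
K gray
  D gray
    M gray
      H gray
      H black
      J gray
        B gray
          L gray
            A gray
              A→K: K is gray → back edge
First back edge: A → K.

A->K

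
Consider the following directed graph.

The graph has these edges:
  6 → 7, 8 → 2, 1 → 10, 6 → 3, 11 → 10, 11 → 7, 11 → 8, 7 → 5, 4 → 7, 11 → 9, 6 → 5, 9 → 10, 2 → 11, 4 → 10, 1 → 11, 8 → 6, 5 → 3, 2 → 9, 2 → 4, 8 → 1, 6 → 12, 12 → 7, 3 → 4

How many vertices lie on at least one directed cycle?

A vertex is on a directed cycle iff it belongs to a strongly connected component of size ≥ 2 (or has a self-loop).
The vertices on cycles are {1, 2, 3, 4, 5, 7, 8, 11} — 8 in total.

8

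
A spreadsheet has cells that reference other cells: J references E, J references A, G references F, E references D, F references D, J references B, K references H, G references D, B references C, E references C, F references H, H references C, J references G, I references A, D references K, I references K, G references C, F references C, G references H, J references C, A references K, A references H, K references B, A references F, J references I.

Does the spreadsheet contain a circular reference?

No

DFS with white/gray/black marking, starting from K:
K gray
  B gray
    C gray
    C black
  B black
  H gray
    H→C: C black — skip
  H black
K black
A gray
  F gray
    F→H: H black — skip
    F→C: C black — skip
    D gray
      D→K: K black — skip
    D black
  F black
  A→H: H black — skip
  A→K: K black — skip
A black
E gray
  E→C: C black — skip
  E→D: D black — skip
E black
G gray
  G→D: D black — skip
  G→C: C black — skip
  G→F: F black — skip
  G→H: H black — skip
G black
I gray
  I→K: K black — skip
  I→A: A black — skip
I black
J gray
  J→E: E black — skip
  J→A: A black — skip
  J→I: I black — skip
  J→C: C black — skip
  J→G: G black — skip
  J→B: B black — skip
J black
Every edge goes to a white or black vertex — no back edge, so the graph is acyclic.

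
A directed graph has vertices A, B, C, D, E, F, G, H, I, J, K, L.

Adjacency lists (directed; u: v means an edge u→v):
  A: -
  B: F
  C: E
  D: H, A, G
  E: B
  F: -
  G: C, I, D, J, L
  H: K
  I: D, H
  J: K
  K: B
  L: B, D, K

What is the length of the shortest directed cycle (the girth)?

For each vertex v, BFS finds the shortest path from v back to v.
The shortest such closed walk is D → G → D, length 2.

2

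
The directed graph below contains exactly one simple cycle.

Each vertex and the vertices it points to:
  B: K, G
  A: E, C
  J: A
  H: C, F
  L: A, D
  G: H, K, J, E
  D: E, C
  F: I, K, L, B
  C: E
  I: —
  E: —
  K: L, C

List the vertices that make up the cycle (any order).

DFS with gray/black marking from F:
F gray
  I gray
  I black
  K gray
    L gray
      A gray
        E gray
        E black
        C gray
          C→E: E black — skip
        C black
      A black
      D gray
        D→E: E black — skip
        D→C: C black — skip
      D black
    L black
    K→C: C black — skip
  K black
  F→L: L black — skip
  B gray
    B→K: K black — skip
    G gray
      H gray
        H→C: C black — skip
        H→F: F is gray → back edge
Back edge closes the cycle F → B → G → H → F; its vertices are {B, F, G, H}.

B, F, G, H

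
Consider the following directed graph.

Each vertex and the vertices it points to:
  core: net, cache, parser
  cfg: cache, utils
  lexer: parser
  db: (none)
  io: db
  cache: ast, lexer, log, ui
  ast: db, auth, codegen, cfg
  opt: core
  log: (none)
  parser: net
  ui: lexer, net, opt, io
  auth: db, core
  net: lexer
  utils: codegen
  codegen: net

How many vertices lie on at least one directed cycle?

A vertex is on a directed cycle iff it belongs to a strongly connected component of size ≥ 2 (or has a self-loop).
The vertices on cycles are {ui, ast, cfg, net, opt, auth, core, cache, lexer, parser} — 10 in total.

10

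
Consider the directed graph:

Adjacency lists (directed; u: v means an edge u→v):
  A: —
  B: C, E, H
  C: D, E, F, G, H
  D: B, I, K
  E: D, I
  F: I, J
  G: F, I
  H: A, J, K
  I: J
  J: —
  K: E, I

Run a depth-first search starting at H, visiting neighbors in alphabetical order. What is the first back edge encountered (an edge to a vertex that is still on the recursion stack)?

C→D

DFS from H (visiting neighbors in alphabetical order); mark gray on enter, black on exit:
H gray
  A gray
  A black
  J gray
  J black
  K gray
    E gray
      D gray
        B gray
          C gray
            C→D: D is gray → back edge
First back edge: C → D.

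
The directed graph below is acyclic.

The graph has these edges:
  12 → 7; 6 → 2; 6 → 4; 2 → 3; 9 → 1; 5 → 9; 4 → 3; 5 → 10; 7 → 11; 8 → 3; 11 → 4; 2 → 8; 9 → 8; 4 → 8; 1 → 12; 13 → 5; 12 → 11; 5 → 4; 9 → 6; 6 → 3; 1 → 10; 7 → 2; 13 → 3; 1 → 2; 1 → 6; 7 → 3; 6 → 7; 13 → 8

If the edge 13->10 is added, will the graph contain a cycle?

No

Adding 13→10 creates a cycle iff 10 can already reach 13.
Explore from 10: no path reaches 13. The graph stays acyclic.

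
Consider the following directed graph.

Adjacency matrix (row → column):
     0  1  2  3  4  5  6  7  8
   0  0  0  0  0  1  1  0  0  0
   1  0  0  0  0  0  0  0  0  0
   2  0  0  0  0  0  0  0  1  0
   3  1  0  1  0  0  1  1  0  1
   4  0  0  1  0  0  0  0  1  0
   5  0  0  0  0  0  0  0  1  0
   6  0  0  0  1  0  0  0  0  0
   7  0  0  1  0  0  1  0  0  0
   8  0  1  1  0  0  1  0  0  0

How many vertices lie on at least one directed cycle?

5

A vertex is on a directed cycle iff it belongs to a strongly connected component of size ≥ 2 (or has a self-loop).
The vertices on cycles are {2, 3, 5, 6, 7} — 5 in total.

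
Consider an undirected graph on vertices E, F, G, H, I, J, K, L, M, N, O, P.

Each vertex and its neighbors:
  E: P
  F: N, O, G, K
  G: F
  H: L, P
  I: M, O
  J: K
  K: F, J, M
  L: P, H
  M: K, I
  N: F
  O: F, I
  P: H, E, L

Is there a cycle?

Yes

DFS, tracking each vertex's parent; an edge to a visited non-parent vertex closes a cycle.
Start from F:
visit F (parent –)
  visit N (parent F)
    N–F: parent, skip
  visit O (parent F)
    O–F: parent, skip
    visit I (parent O)
      visit M (parent I)
        visit K (parent M)
          K–F: F visited and ≠ parent → cycle
Cycle: F – O – I – M – K – F.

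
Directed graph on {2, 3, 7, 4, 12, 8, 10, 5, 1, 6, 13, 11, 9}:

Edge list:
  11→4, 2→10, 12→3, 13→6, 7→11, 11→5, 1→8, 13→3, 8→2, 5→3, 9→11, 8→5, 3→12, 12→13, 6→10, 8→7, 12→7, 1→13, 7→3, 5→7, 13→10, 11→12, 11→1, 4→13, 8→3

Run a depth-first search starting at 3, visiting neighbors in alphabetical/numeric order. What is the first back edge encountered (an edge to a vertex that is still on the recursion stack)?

12->3

DFS from 3 (visiting neighbors in alphabetical/numeric order); mark gray on enter, black on exit:
3 gray
  12 gray
    12→3: 3 is gray → back edge
First back edge: 12 → 3.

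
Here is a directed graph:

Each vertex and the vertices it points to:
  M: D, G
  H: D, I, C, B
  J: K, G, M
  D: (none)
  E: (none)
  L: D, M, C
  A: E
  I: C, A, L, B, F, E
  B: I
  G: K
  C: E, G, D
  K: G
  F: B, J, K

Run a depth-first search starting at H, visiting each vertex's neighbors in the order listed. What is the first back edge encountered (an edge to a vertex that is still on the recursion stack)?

DFS from H (visiting each vertex's neighbors in the order listed); mark gray on enter, black on exit:
H gray
  D gray
  D black
  I gray
    C gray
      E gray
      E black
      G gray
        K gray
          K→G: G is gray → back edge
First back edge: K → G.

K->G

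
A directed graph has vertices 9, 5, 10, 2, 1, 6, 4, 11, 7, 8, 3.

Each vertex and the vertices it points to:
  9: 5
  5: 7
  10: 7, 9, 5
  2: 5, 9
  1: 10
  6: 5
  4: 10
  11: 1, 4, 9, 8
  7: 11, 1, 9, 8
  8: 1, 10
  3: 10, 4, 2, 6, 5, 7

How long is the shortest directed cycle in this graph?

3

For each vertex v, BFS finds the shortest path from v back to v.
The shortest such closed walk is 7 → 8 → 10 → 7, length 3.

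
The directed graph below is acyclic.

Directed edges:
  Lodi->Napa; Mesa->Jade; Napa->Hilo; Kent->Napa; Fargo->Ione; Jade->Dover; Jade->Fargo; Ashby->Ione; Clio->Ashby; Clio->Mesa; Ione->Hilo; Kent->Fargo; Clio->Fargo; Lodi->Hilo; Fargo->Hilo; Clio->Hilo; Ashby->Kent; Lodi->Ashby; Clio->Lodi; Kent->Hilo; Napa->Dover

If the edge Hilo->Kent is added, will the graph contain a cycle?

Adding Hilo→Kent creates a cycle iff Kent can already reach Hilo.
Path from Kent: Kent → Hilo.
So Kent → … → Hilo → Kent is a cycle.

Yes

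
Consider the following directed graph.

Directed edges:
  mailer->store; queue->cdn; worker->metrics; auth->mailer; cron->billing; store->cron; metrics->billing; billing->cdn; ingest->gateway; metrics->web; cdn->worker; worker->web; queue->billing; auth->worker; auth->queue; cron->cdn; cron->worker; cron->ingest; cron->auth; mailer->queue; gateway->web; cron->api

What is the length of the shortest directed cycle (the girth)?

For each vertex v, BFS finds the shortest path from v back to v.
The shortest such closed walk is cron → auth → mailer → store → cron, length 4.

4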